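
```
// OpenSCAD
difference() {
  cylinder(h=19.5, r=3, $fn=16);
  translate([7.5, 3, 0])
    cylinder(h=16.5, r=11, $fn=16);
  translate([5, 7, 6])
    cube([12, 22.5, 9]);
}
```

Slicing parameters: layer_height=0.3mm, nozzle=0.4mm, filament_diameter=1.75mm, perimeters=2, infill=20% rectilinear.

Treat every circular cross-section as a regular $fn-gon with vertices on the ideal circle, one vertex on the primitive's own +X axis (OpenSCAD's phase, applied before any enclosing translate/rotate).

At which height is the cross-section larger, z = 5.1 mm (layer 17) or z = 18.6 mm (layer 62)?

Layer 17 (z = 5.1): the r=3 cylinder contributes a regular 16-gon of circumradius 3 (area = (16/2)·3.000²·sin(360°/16) = 27.55 mm²); the r=11 cylinder at (7.5, 3) gives a regular 16-gon of circumradius 11 (constant along its height) (area = (16/2)·11.000²·sin(360°/16) = 370.44 mm²); the cube at (5, 7) is absent (z outside [6, 15]); Subtracting the remaining from the first: starting from the r=3 cylinder (27.55 mm²), the r=11 cylinder at (7.5, 3) partially overlaps it — only the 27.36 mm² overlap (of its 370.44 mm²) is removed, clipping the outline — area = 0.19 mm². So its area = 0.19 mm². Layer 62 (z = 18.6): the r=3 cylinder contributes a regular 16-gon of circumradius 3 (area = (16/2)·3.000²·sin(360°/16) = 27.55 mm²); the cylinder at (7.5, 3) is absent (z outside [0, 16.5]); the cube at (5, 7) is not intersected at this z (z outside [6, 15]); After the difference (first − rest): none of the subtracted shapes is present at this height, so the r=3 cylinder is unchanged — area = 27.55 mm². So its area = 27.55 mm². Layer 62 is larger (27.55 vs 0.19 mm²).

layer 62 (z = 18.6 mm)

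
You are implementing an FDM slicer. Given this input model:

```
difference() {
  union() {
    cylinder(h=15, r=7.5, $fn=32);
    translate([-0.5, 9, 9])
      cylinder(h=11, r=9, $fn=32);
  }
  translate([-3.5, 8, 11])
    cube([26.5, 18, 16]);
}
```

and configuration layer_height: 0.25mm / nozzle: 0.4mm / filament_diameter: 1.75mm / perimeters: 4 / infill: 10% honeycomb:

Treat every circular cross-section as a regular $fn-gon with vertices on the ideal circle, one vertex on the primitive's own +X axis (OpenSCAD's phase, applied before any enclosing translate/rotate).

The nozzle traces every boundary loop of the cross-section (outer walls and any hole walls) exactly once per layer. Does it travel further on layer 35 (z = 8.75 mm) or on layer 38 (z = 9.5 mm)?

Layer 35 (z = 8.75): the r=7.5 cylinder gives a regular 32-gon of circumradius 7.5 (constant along its height) (perimeter = 2·32·7.500·sin(180°/32) = 47.05 mm); the cylinder at (-0.5, 9) does not reach this height (z outside [9, 20]); Taking the union: only the r=7.5 cylinder is present, so the union is just that shape — boundary = 47.05 mm; the cube at (-3.5, 8) is absent (z outside [11, 27]); Taking the first minus the rest: none of the subtracted shapes is present at this height, so that combined region is unchanged — boundary = 47.05 mm. So its perimeter = 47.05 mm. Layer 38 (z = 9.5): the r=7.5 cylinder contributes a regular 32-gon of circumradius 7.5 (perimeter = 2·32·7.500·sin(180°/32) = 47.05 mm); the r=9 cylinder at (-0.5, 9) gives a regular 32-gon of circumradius 9 (constant along its height) (perimeter = 2·32·9.000·sin(180°/32) = 56.46 mm); Merging all regions: the regions partially overlap (shared area 71.40 mm²), so the edge portions inside another operand are dropped and the merged outline is re-measured after clipping — boundary = 71.07 mm; the cube at (-3.5, 8) is absent (z outside [11, 27]); After the difference (first − rest): none of the subtracted shapes is present at this height, so the result so far is unchanged — boundary = 71.07 mm. So its perimeter = 71.07 mm. Layer 38 is larger (71.07 vs 47.05 mm).

layer 38 (z = 9.5 mm)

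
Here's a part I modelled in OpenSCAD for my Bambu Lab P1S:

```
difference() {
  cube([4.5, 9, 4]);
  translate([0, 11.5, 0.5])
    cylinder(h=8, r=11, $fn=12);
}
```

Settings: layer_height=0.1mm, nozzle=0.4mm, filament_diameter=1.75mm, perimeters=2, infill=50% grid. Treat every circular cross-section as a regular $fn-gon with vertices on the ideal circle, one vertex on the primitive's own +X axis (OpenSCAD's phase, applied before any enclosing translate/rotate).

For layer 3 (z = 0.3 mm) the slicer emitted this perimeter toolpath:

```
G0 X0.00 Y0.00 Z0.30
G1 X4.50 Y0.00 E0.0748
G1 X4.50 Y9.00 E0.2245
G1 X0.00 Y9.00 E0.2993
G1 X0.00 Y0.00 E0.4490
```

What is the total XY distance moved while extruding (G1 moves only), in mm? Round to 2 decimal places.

Sum the Euclidean lengths of each G1 segment: total = 27.00 mm.

27.00 mm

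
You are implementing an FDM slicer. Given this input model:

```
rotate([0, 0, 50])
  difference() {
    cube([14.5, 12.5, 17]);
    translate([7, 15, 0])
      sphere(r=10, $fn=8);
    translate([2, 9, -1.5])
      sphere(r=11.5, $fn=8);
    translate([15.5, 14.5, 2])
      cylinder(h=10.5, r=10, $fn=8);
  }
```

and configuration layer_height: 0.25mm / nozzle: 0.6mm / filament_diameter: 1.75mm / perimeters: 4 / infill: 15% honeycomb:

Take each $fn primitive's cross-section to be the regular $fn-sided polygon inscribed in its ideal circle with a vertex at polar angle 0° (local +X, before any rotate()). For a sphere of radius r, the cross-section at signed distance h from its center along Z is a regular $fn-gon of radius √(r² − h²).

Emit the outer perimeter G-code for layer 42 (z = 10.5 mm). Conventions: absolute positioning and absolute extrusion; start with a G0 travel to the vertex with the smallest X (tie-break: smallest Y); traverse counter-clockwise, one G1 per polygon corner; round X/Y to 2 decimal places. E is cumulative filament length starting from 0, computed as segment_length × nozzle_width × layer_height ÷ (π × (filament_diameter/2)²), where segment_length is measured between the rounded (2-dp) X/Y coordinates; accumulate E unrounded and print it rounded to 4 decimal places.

G0 X-9.58 Y8.03 Z10.50
G1 X0.00 Y0.00 E0.7796
G1 X9.32 Y11.11 E1.6839
G1 X5.56 Y14.27 E1.9902
G1 X-0.27 Y11.23 E2.4002
G1 X-5.51 Y12.88 E2.7428
G1 X-9.58 Y8.03 E3.1377

At z = 10.5 mm: the 14.5×12.5 cube contributes its full rectangle; the sphere at (7, 15) is not intersected at this z (|z−center|=10.500 > r=10); the sphere at (2, 9) does not reach this height (|z−center|=12.000 > r=11.5); the cylinder at (15.5, 14.5): section is a regular 8-gon, circumradius r=10; After the difference (first − rest): starting from the 14.5×12.5 cube, the r=10 cylinder at (15.5, 14.5) partially overlaps it — only the 43.75 mm² overlap (of its 282.84 mm²) is removed, clipping the outline — 1 connected region; (whole slice rotated 50° about Z — lengths, areas and connectivity unchanged). The outline is a single polygon with 6 vertices. Extrusion per mm of travel: 0.6 × 0.25 / (π × 0.875²) = 0.062363. Accumulating E over each segment gives final E = 3.1377.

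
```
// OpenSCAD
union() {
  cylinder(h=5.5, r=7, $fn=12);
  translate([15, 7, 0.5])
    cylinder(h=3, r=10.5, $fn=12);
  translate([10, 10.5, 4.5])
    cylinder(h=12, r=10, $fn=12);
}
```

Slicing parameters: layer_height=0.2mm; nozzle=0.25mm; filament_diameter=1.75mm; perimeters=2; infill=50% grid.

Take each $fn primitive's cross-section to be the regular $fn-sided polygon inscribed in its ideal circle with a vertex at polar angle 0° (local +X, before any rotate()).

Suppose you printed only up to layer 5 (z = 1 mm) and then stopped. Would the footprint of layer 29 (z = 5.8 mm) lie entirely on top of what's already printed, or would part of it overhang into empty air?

Compare the two slices. At z = 1: the r=7 cylinder contributes a regular 12-gon of circumradius 7 (area = (12/2)·7.000²·sin(360°/12) = 147.00 mm²); the r=10.5 cylinder at (15, 7) gives a regular 12-gon of circumradius 10.5 (constant along its height) (area = (12/2)·10.500²·sin(360°/12) = 330.75 mm²); the cylinder at (10, 10.5) is not intersected at this z (z outside [4.5, 16.5]); Taking the union: the regions partially overlap — summed areas 477.75 mm² minus the doubly-counted overlap 1.63 mm² gives 476.12 mm² — area = 476.12 mm². At z = 5.8: the cylinder is absent (z outside [0, 5.5]); the cylinder at (15, 7) is not intersected at this z (z outside [0.5, 3.5]); the cylinder at (10, 10.5): section is a regular 12-gon, circumradius r=10 (area = (12/2)·10.000²·sin(360°/12) = 300.00 mm²); Merging all regions: only the r=10 cylinder at (10, 10.5) is present, so the union is just that shape — area = 300.00 mm². Checking containment: at z = 5.8 the cross-section extends beyond the z = 1 cross-section by about 95.34 mm².

part overhangs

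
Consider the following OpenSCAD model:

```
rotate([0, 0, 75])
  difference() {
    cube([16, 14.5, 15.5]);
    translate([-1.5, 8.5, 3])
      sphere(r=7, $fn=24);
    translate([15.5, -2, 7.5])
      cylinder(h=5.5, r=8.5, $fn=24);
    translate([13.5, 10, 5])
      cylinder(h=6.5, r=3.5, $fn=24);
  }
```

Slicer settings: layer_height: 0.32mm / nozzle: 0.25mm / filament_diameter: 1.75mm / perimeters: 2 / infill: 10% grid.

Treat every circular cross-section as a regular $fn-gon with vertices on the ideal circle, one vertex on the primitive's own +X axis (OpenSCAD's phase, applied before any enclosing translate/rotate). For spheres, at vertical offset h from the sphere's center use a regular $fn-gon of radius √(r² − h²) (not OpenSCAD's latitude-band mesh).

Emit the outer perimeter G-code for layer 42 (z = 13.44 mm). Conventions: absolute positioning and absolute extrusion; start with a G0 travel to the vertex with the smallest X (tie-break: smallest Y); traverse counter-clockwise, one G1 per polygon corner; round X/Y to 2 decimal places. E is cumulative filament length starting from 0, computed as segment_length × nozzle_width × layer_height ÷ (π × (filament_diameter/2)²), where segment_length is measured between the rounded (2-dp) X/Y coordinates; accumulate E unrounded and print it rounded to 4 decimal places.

At z = 13.44 mm: the cube is present — its section is the full 16×14.5 rectangle; the sphere at (-1.5, 8.5) does not reach this height (|z−center|=10.440 > r=7); the cylinder at (15.5, -2) is absent (z outside [7.5, 13]); the cylinder at (13.5, 10) is not intersected at this z (z outside [5, 11.5]); Subtracting the remaining from the first: none of the subtracted shapes is present at this height, so the 16×14.5 cube is unchanged — 1 connected region; (whole slice rotated 75° about Z — lengths, areas and connectivity unchanged). The outline is a single polygon with 4 vertices. Extrusion per mm of travel: 0.25 × 0.32 / (π × 0.875²) = 0.033260. Accumulating E over each segment gives final E = 2.0289.

G0 X-14.01 Y3.75 Z13.44
G1 X0.00 Y0.00 E0.4824
G1 X4.14 Y15.45 E1.0144
G1 X-9.86 Y19.21 E1.4965
G1 X-14.01 Y3.75 E2.0289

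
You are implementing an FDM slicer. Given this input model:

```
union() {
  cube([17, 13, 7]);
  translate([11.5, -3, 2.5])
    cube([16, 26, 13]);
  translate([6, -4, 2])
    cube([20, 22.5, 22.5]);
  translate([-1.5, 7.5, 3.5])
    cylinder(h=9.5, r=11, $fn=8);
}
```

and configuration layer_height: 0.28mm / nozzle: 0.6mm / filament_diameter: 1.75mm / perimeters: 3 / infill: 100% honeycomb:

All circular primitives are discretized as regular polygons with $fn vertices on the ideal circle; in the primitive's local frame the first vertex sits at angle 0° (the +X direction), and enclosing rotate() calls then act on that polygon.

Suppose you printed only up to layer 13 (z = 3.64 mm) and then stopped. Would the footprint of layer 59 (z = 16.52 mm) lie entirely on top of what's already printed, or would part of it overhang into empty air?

entirely on top

Compare the two slices. At z = 3.64: the 17×13 cube contributes its full rectangle (area 221.00 mm²); the 16×26 cube at (11.5, -3) contributes its full rectangle (area 416.00 mm²); the cube at (6, -4) is present — its section is the full 20×22.5 rectangle (area 450.00 mm²); the r=11 cylinder at (-1.5, 7.5) contributes a regular 8-gon of circumradius 11 (area = (8/2)·11.000²·sin(360°/8) = 342.24 mm²); Merging all regions: the regions partially overlap — summed areas 1429.24 mm² minus the doubly-counted overlap 562.17 mm² gives 867.07 mm² — area = 867.07 mm². At z = 16.52: the cube does not reach this height (z outside [0, 7]); the cube at (11.5, -3) is not intersected at this z (z outside [2.5, 15.5]); the cube at (6, -4) is present — its section is the full 20×22.5 rectangle (area 450.00 mm²); the cylinder at (-1.5, 7.5) is absent (z outside [3.5, 13]); Merging all regions: only the 20×22.5 cube at (6, -4) is present, so the union is just that shape — area = 450.00 mm². Checking containment: the cross-section at z = 16.52 is a subset of the cross-section at z = 3.64.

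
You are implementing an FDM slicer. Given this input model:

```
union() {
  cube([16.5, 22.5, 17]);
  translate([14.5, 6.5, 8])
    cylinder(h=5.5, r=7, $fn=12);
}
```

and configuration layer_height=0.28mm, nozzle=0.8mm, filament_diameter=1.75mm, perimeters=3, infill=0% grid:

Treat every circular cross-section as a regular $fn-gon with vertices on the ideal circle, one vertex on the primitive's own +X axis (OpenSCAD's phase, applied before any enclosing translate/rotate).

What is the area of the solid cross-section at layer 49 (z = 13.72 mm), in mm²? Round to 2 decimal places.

At z = 13.72 mm: the cube is present — its section is the full 16.5×22.5 rectangle (area 371.25 mm²); the cylinder at (14.5, 6.5) is not intersected at this z (z outside [8, 13.5]); Taking the union: only the 16.5×22.5 cube is present, so the union is just that shape — area = 371.25 mm². Overall, the cross-section is a single solid region. Net area = 371.25 mm².

371.25 mm²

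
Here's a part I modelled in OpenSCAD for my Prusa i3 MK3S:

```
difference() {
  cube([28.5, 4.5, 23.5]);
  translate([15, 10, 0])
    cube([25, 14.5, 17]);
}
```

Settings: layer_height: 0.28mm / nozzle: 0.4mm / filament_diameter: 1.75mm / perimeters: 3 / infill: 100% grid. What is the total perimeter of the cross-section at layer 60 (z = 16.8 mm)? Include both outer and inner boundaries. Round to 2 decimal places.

66.00 mm

At z = 16.8 mm: the cube is present — its section is the full 28.5×4.5 rectangle (perimeter 66.00 mm); the cube at (15, 10) is present — its section is the full 25×14.5 rectangle (perimeter 79.00 mm); After the difference (first − rest): starting from the 28.5×4.5 cube, the 25×14.5 cube at (15, 10) misses the remaining region (no effect) — boundary = 66.00 mm. Overall, the cross-section is a single solid region. Total boundary length (outer) = 66.00 mm.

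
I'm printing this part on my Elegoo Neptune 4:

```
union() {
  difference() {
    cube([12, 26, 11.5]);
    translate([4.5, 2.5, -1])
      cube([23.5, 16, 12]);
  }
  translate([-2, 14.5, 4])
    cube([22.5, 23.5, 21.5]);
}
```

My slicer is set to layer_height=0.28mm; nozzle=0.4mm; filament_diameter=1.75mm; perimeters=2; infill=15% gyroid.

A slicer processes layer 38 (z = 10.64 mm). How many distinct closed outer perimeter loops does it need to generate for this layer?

At z = 10.64 mm: the cube is present — its section is the full 12×26 rectangle; the cube at (4.5, 2.5) (footprint 23.5×16) is included at this height; Taking the first minus the rest: starting from the 12×26 cube, the 23.5×16 cube at (4.5, 2.5) partially overlaps it — only the 120.00 mm² overlap (of its 376.00 mm²) is removed, clipping the outline — 1 connected region; the cube at (-2, 14.5) (footprint 22.5×23.5) is included at this height; Taking the union: the regions partially overlap (shared area 108.00 mm²), so overlapping operands fuse into one piece — 1 connected region. The result has 1 disconnected region.

1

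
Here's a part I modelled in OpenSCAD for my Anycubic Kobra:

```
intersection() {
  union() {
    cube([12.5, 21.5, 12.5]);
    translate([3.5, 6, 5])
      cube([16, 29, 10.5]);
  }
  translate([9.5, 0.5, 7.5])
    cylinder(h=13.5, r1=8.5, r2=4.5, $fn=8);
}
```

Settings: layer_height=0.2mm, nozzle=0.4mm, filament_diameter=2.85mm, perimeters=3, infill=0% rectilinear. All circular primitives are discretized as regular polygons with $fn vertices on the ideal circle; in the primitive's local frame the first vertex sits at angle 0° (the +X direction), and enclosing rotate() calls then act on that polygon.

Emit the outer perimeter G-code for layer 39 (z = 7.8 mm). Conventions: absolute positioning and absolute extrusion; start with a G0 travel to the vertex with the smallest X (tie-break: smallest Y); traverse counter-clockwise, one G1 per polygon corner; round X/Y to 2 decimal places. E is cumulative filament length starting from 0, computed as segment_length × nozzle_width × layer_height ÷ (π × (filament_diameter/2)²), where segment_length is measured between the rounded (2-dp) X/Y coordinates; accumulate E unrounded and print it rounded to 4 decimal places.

At z = 7.8 mm: the cube (footprint 12.5×21.5) is included at this height; the 16×29 cube at (3.5, 6) contributes its full rectangle; Combining (union): the regions partially overlap (shared area 139.50 mm²), so overlapping operands fuse into one piece — 1 connected region; the cone at (9.5, 0.5): at t=0.022 of its height the radius interpolates to r₁+(r₂−r₁)t = 8.411, giving a regular 8-gon of that circumradius; Taking the intersection: the cone at (9.5, 0.5) partially overlaps that combined region; clipping to the common part keeps 82.21 mm² — 1 connected region. The outline is a single polygon with 8 vertices. Extrusion per mm of travel: 0.4 × 0.2 / (π × 1.425²) = 0.012540. Accumulating E over each segment gives final E = 0.5100.

G0 X1.09 Y0.50 Z7.80
G1 X1.30 Y0.00 E0.0068
G1 X12.50 Y0.00 E0.1473
G1 X12.50 Y6.00 E0.2225
G1 X15.63 Y6.00 E0.2617
G1 X15.45 Y6.45 E0.2678
G1 X9.50 Y8.91 E0.3486
G1 X3.55 Y6.45 E0.4293
G1 X1.09 Y0.50 E0.5100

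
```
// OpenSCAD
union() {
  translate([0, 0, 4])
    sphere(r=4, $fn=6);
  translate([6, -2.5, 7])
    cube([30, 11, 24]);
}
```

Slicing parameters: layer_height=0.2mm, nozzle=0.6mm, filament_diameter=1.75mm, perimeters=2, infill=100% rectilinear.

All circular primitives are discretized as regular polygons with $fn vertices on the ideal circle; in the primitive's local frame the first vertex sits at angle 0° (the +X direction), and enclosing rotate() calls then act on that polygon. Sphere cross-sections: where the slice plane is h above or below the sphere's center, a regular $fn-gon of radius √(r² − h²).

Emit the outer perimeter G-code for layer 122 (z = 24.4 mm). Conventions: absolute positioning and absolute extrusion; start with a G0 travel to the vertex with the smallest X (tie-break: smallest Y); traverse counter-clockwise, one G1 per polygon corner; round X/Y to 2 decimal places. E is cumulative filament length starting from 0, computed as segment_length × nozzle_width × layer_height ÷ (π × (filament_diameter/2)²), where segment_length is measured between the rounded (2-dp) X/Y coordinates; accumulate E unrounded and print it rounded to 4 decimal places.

G0 X6.00 Y-2.50 Z24.40
G1 X36.00 Y-2.50 E1.4967
G1 X36.00 Y8.50 E2.0455
G1 X6.00 Y8.50 E3.5422
G1 X6.00 Y-2.50 E4.0910

At z = 24.4 mm: the sphere is not intersected at this z (|z−center|=20.400 > r=4); the cube at (6, -2.5) (footprint 30×11) is included at this height; Merging all regions: only the 30×11 cube at (6, -2.5) is present, so the union is just that shape — 1 connected region. The outline is a single polygon with 4 vertices. Extrusion per mm of travel: 0.6 × 0.2 / (π × 0.875²) = 0.049890. Accumulating E over each segment gives final E = 4.0910.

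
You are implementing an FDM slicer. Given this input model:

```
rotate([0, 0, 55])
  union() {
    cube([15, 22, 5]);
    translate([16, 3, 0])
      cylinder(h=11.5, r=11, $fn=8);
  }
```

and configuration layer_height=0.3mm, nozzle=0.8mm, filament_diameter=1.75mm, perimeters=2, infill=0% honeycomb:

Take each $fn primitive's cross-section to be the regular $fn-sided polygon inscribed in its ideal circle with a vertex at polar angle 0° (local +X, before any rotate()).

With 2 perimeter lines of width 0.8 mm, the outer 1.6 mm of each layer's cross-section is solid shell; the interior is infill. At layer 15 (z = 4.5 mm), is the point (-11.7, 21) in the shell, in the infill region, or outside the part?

At z = 4.5 mm: the cube (footprint 15×22) is included at this height; the cylinder at (16, 3): section is a regular 8-gon, circumradius r=11; Taking the union: the regions partially overlap (shared area 102.90 mm²), so overlapping operands fuse into one piece — 1 connected region; (whole slice rotated 55° about Z — lengths, areas and connectivity unchanged). Overall, the cross-section is a single solid region. Undo the 55° rotation: the query point maps to (10.491, 21.629) in the un-rotated model frame. The nearest boundary edge runs (0.00, 22.00)→(15.00, 22.00); distance from the point to it = 0.37 mm. The point is inside the cross-section, 0.37 mm from the nearest boundary — within the 1.6 mm shell band (2 × 0.8).

shell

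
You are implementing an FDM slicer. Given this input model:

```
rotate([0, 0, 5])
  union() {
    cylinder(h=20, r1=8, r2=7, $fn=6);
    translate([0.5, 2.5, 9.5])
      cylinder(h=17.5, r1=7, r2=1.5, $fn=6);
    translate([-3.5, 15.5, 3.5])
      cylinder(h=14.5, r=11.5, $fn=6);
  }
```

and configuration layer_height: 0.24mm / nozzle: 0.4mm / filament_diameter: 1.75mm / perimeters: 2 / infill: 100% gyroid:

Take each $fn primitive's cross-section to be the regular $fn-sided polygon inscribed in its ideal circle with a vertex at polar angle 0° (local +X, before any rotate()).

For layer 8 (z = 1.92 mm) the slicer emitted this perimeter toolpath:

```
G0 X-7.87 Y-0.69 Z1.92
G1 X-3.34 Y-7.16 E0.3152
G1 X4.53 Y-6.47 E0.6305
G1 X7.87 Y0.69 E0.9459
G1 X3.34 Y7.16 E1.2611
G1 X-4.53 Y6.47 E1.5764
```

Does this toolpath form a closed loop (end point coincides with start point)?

Start point (G0): (-7.87, -0.69). End point (last G1): the path does not return to the start — open.

no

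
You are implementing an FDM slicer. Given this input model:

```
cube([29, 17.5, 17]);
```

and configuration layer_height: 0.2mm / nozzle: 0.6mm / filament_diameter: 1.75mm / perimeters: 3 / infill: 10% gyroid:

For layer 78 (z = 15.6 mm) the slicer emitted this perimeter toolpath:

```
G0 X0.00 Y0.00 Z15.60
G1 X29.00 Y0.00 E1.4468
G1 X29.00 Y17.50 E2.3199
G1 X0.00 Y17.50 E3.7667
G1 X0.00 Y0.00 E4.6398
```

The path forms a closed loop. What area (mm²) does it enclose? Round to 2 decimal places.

507.50 mm²

Apply the shoelace formula to the sequence of (X, Y) vertices; enclosed area = 507.50 mm².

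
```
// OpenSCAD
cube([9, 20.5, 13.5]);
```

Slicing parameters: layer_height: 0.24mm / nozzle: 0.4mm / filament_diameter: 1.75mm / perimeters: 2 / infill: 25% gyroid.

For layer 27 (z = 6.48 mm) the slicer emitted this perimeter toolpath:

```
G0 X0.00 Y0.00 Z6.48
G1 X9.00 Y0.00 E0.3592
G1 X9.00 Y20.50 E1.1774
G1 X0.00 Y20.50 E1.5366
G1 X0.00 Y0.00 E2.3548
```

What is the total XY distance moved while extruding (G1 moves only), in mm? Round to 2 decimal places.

59.00 mm

Sum the Euclidean lengths of each G1 segment: total = 59.00 mm.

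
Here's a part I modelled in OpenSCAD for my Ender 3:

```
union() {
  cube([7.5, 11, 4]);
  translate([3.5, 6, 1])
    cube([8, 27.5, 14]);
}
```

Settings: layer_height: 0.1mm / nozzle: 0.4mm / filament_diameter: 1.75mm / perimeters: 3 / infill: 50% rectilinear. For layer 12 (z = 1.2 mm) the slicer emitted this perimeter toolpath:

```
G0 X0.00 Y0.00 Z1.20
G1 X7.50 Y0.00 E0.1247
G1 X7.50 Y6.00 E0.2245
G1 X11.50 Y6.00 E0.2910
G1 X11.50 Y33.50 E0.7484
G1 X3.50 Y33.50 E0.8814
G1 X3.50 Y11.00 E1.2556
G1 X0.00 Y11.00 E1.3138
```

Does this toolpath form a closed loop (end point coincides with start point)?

Start point (G0): (0.00, 0.00). End point (last G1): the path does not return to the start — open.

no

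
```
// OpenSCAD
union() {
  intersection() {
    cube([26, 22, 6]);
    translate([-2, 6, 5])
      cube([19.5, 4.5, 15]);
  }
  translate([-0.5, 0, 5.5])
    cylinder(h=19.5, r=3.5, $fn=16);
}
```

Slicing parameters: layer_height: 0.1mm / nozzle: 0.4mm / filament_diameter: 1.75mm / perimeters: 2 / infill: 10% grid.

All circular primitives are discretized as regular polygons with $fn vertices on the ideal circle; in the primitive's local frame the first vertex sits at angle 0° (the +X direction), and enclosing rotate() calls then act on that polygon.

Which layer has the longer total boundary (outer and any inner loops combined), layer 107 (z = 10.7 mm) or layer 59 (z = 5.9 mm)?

Layer 107 (z = 10.7): the cube is not intersected at this z (z outside [0, 6]); the 19.5×4.5 cube at (-2, 6) contributes its full rectangle (perimeter 48.00 mm); Taking the intersection: at least one operand is absent at this height, so nothing remains; the r=3.5 cylinder at (-0.5, 0) contributes a regular 16-gon of circumradius 3.5 (perimeter = 2·16·3.500·sin(180°/16) = 21.85 mm); Taking the union: only the r=3.5 cylinder at (-0.5, 0) is present, so the union is just that shape — boundary = 21.85 mm. So its perimeter = 21.85 mm. Layer 59 (z = 5.9): the cube is present — its section is the full 26×22 rectangle (perimeter 96.00 mm); the cube at (-2, 6) is present — its section is the full 19.5×4.5 rectangle (perimeter 48.00 mm); Taking the intersection: the 19.5×4.5 cube at (-2, 6) partially overlaps the 26×22 cube; clipping to the common part keeps 78.75 mm² — boundary = 44.00 mm; the cylinder at (-0.5, 0): section is a regular 16-gon, circumradius r=3.5 (perimeter = 2·16·3.500·sin(180°/16) = 21.85 mm); Combining (union): the 2 present regions are separate (no shared area or edge), so areas and boundary lengths simply add and each stays a separate island — boundary = 65.85 mm. So its perimeter = 65.85 mm. Layer 59 is larger (65.85 vs 21.85 mm).

layer 59 (z = 5.9 mm)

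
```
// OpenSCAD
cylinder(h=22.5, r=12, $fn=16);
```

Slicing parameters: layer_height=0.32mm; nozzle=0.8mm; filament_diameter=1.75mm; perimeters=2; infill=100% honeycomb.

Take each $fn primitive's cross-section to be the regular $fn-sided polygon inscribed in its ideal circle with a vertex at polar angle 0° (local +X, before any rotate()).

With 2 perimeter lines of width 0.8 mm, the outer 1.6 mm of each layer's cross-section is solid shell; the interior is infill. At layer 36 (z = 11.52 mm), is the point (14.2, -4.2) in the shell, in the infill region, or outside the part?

outside

At z = 11.52 mm: the cylinder: section is a regular 16-gon, circumradius r=12. Overall, the cross-section is a single solid region. The nearest boundary edge runs (11.09, -4.59)→(12.00, 0.00); distance from the point to it = 2.98 mm. The point is not inside any of the regions above, so it lies outside the cross-section (2.98 mm from the nearest boundary).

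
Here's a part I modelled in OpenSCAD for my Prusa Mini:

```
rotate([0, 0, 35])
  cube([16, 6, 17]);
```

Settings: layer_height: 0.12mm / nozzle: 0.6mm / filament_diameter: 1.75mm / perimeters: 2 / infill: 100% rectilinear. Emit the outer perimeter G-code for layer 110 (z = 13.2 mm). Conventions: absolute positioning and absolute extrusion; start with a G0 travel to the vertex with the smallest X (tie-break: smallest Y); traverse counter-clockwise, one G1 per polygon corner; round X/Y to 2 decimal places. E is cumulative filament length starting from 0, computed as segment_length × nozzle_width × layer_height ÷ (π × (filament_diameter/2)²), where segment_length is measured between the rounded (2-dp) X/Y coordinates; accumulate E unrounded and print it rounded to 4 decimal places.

G0 X-3.44 Y4.91 Z13.20
G1 X0.00 Y0.00 E0.1795
G1 X13.11 Y9.18 E0.6585
G1 X9.66 Y14.09 E0.8382
G1 X-3.44 Y4.91 E1.3170

At z = 13.2 mm: the cube is present — its section is the full 16×6 rectangle; (whole slice rotated 35° about Z — lengths, areas and connectivity unchanged). The outline is a single polygon with 4 vertices. Extrusion per mm of travel: 0.6 × 0.12 / (π × 0.875²) = 0.029934. Accumulating E over each segment gives final E = 1.3170.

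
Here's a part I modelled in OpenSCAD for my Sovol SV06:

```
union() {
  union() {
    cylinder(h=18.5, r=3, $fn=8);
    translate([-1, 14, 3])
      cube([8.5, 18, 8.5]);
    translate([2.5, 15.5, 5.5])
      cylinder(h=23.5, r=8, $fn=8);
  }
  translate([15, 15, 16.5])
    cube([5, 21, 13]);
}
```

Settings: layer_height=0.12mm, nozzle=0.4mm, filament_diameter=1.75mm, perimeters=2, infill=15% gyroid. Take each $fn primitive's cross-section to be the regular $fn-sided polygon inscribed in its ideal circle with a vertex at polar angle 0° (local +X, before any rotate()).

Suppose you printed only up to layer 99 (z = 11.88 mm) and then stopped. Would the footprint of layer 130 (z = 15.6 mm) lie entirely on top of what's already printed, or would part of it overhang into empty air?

entirely on top

Compare the two slices. At z = 11.88: the r=3 cylinder gives a regular 8-gon of circumradius 3 (constant along its height) (area = (8/2)·3.000²·sin(360°/8) = 25.46 mm²); the cube at (-1, 14) does not reach this height (z outside [3, 11.5]); the r=8 cylinder at (2.5, 15.5) gives a regular 8-gon of circumradius 8 (constant along its height) (area = (8/2)·8.000²·sin(360°/8) = 181.02 mm²); Taking the union: the 2 present regions are separate (no shared area or edge), so areas and boundary lengths simply add and each stays a separate island — area = 206.48 mm²; the cube at (15, 15) is not intersected at this z (z outside [16.5, 29.5]); Merging all regions: only the result so far is present, so the union is just that shape — area = 206.48 mm². At z = 15.6: the cylinder: section is a regular 8-gon, circumradius r=3 (area = (8/2)·3.000²·sin(360°/8) = 25.46 mm²); the cube at (-1, 14) is absent (z outside [3, 11.5]); the r=8 cylinder at (2.5, 15.5) contributes a regular 8-gon of circumradius 8 (area = (8/2)·8.000²·sin(360°/8) = 181.02 mm²); Merging all regions: the 2 present regions are separate (no shared area or edge), so areas and boundary lengths simply add and each stays a separate island — area = 206.48 mm²; the cube at (15, 15) does not reach this height (z outside [16.5, 29.5]); Taking the union: only that combined region is present, so the union is just that shape — area = 206.48 mm². Checking containment: the cross-section at z = 15.6 is a subset of the cross-section at z = 11.88.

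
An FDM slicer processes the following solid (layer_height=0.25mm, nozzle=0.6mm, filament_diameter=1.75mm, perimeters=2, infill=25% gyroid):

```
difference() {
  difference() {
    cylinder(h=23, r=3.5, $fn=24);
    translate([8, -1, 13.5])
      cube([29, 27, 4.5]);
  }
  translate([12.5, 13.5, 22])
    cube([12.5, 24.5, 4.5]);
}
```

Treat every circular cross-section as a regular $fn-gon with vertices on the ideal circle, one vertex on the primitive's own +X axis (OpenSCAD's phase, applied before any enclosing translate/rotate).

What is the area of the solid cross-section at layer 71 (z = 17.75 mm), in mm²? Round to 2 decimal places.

38.05 mm²

At z = 17.75 mm: the r=3.5 cylinder contributes a regular 24-gon of circumradius 3.5 (area = (24/2)·3.500²·sin(360°/24) = 38.05 mm²); the cube at (8, -1) (footprint 29×27) is included at this height (area 783.00 mm²); Subtracting the remaining from the first: starting from the r=3.5 cylinder (38.05 mm²), the 29×27 cube at (8, -1) misses the remaining region (no effect) — area = 38.05 mm²; the cube at (12.5, 13.5) is absent (z outside [22, 26.5]); Subtracting the remaining from the first: none of the subtracted shapes is present at this height, so the result so far is unchanged — area = 38.05 mm². Overall, the cross-section is a single solid region. Net area = 38.05 mm².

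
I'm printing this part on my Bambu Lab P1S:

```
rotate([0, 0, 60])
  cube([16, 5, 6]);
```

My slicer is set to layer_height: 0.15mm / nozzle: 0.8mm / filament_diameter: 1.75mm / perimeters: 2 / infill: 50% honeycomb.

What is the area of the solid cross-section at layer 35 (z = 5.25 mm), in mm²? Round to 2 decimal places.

At z = 5.25 mm: the cube is present — its section is the full 16×5 rectangle (area 80.00 mm²); (whole slice rotated 60° about Z — lengths, areas and connectivity unchanged). Overall, the cross-section is a single solid region. Net area = 80.00 mm².

80.00 mm²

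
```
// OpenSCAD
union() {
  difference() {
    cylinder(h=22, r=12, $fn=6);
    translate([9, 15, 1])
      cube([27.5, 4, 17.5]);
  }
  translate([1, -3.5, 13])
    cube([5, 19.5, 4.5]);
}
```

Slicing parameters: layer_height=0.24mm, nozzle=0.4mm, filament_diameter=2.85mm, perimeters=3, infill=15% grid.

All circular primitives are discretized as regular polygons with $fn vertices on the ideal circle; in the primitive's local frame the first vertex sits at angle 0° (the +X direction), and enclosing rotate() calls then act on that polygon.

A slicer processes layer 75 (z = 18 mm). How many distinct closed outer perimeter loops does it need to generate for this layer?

At z = 18 mm: the r=12 cylinder contributes a regular 6-gon of circumradius 12; the cube at (9, 15) (footprint 27.5×4) is included at this height; Subtracting the remaining from the first: starting from the r=12 cylinder, the 27.5×4 cube at (9, 15) misses the remaining region (no effect) — 1 connected region; the cube at (1, -3.5) is absent (z outside [13, 17.5]); Combining (union): only that combined region is present, so the union is just that shape — 1 connected region. The result has 1 disconnected region.

1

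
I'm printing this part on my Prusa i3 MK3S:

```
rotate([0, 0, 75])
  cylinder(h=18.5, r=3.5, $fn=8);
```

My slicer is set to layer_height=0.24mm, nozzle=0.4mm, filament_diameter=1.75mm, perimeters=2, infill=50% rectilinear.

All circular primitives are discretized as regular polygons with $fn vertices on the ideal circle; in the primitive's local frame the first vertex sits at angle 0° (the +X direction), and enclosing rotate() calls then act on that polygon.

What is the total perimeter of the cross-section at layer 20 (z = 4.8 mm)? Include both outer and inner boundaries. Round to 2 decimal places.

At z = 4.8 mm: the r=3.5 cylinder gives a regular 8-gon of circumradius 3.5 (constant along its height) (perimeter = 2·8·3.500·sin(180°/8) = 21.43 mm); (rotated 75° about Z; rotation is an isometry so areas/perimeters/island counts are preserved). Overall, the cross-section is a single solid region. Total boundary length (outer) = 21.43 mm.

21.43 mm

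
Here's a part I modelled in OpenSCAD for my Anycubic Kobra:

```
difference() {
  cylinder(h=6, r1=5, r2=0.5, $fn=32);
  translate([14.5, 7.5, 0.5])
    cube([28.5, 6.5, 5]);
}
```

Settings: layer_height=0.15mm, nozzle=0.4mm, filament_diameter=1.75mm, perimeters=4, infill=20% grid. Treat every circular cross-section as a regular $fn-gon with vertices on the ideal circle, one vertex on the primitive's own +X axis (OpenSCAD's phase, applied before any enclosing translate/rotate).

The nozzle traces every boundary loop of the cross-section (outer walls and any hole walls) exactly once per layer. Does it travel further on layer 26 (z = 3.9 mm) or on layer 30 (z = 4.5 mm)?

layer 26 (z = 3.9 mm)

Layer 26 (z = 3.9): the cone (r1=5→r2=0.5) has section circumradius 2.075 here — a regular 32-gon (perimeter = 2·32·2.075·sin(180°/32) = 13.02 mm); the cube at (14.5, 7.5) (footprint 28.5×6.5) is included at this height (perimeter 70.00 mm); Taking the first minus the rest: starting from the cone, the 28.5×6.5 cube at (14.5, 7.5) misses the remaining region (no effect) — boundary = 13.02 mm. So its perimeter = 13.02 mm. Layer 30 (z = 4.5): the cone (r1=5→r2=0.5) has section circumradius 1.625 here — a regular 32-gon (perimeter = 2·32·1.625·sin(180°/32) = 10.19 mm); the 28.5×6.5 cube at (14.5, 7.5) contributes its full rectangle (perimeter 70.00 mm); Taking the first minus the rest: starting from the cone, the 28.5×6.5 cube at (14.5, 7.5) misses the remaining region (no effect) — boundary = 10.19 mm. So its perimeter = 10.19 mm. Layer 26 is larger (13.02 vs 10.19 mm).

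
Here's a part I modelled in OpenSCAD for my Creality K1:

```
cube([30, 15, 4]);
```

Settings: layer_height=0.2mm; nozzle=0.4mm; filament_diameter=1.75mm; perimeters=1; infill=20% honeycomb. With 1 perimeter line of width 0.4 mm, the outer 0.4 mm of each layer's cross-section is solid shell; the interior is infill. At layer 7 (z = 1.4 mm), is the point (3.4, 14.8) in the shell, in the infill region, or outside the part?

shell

At z = 1.4 mm: the 30×15 cube contributes its full rectangle. Overall, the cross-section is a single solid region. The nearest boundary edge runs (30.00, 15.00)→(0.00, 15.00); distance from the point to it = 0.20 mm. The point is inside the cross-section, 0.20 mm from the nearest boundary — within the 0.4 mm shell band (1 × 0.4).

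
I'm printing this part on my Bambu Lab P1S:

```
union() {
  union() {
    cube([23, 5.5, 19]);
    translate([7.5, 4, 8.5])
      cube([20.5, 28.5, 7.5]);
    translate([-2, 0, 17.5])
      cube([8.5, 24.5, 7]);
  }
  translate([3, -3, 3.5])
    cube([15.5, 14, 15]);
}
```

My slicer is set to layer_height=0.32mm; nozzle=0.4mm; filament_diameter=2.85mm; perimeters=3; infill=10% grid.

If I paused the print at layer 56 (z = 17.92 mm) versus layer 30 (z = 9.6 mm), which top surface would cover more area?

layer 30 (z = 9.6 mm)

Layer 56 (z = 17.92): the cube (footprint 23×5.5) is included at this height (area 126.50 mm²); the cube at (7.5, 4) does not reach this height (z outside [8.5, 16]); the cube at (-2, 0) (footprint 8.5×24.5) is included at this height (area 208.25 mm²); Taking the union: the regions partially overlap — summed areas 334.75 mm² minus the doubly-counted overlap 35.75 mm² gives 299.00 mm² — area = 299.00 mm²; the cube at (3, -3) is present — its section is the full 15.5×14 rectangle (area 217.00 mm²); Combining (union): the regions partially overlap — summed areas 516.00 mm² minus the doubly-counted overlap 104.50 mm² gives 411.50 mm² — area = 411.50 mm². So its area = 411.50 mm². Layer 30 (z = 9.6): the cube (footprint 23×5.5) is included at this height (area 126.50 mm²); the 20.5×28.5 cube at (7.5, 4) contributes its full rectangle (area 584.25 mm²); the cube at (-2, 0) is absent (z outside [17.5, 24.5]); Combining (union): the regions partially overlap — summed areas 710.75 mm² minus the doubly-counted overlap 23.25 mm² gives 687.50 mm² — area = 687.50 mm²; the cube at (3, -3) is present — its section is the full 15.5×14 rectangle (area 217.00 mm²); Combining (union): the regions partially overlap — summed areas 904.50 mm² minus the doubly-counted overlap 145.75 mm² gives 758.75 mm² — area = 758.75 mm². So its area = 758.75 mm². Layer 30 is larger (758.75 vs 411.50 mm²).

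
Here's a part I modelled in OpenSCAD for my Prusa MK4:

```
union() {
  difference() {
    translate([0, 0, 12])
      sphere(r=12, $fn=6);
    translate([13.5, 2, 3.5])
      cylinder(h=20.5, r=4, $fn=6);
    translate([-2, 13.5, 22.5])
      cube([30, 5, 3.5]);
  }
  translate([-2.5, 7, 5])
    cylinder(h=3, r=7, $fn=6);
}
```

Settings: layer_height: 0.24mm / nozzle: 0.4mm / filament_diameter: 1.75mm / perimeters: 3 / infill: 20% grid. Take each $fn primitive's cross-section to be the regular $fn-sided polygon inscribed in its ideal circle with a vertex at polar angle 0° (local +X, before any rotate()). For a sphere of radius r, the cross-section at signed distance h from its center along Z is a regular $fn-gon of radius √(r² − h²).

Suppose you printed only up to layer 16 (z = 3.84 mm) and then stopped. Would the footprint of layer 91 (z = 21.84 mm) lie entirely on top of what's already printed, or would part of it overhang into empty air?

entirely on top

Compare the two slices. At z = 3.84: the sphere: section is a regular 6-gon, circumradius = √(r²−h²) = √(12²−8.16²) = 8.799 (area = (6/2)·8.799²·sin(360°/6) = 201.13 mm²); the r=4 cylinder at (13.5, 2) gives a regular 6-gon of circumradius 4 (constant along its height) (area = (6/2)·4.000²·sin(360°/6) = 41.57 mm²); the cube at (-2, 13.5) is not intersected at this z (z outside [22.5, 26]); After the difference (first − rest): starting from the r=12 sphere (201.13 mm²), the r=4 cylinder at (13.5, 2) misses the remaining region (no effect) — area = 201.13 mm²; the cylinder at (-2.5, 7) is not intersected at this z (z outside [5, 8]); Taking the union: only the result so far is present, so the union is just that shape — area = 201.13 mm². At z = 21.84: the r=12 sphere slices to a regular 6-gon of circumradius 6.868 (√(r²−h²) with h=9.84 from center) (area = (6/2)·6.868²·sin(360°/6) = 122.56 mm²); the r=4 cylinder at (13.5, 2) contributes a regular 6-gon of circumradius 4 (area = (6/2)·4.000²·sin(360°/6) = 41.57 mm²); the cube at (-2, 13.5) is absent (z outside [22.5, 26]); Subtracting the remaining from the first: starting from the r=12 sphere (122.56 mm²), the r=4 cylinder at (13.5, 2) misses the remaining region (no effect) — area = 122.56 mm²; the cylinder at (-2.5, 7) is absent (z outside [5, 8]); Combining (union): only that combined region is present, so the union is just that shape — area = 122.56 mm². Checking containment: the cross-section at z = 21.84 is a subset of the cross-section at z = 3.84.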